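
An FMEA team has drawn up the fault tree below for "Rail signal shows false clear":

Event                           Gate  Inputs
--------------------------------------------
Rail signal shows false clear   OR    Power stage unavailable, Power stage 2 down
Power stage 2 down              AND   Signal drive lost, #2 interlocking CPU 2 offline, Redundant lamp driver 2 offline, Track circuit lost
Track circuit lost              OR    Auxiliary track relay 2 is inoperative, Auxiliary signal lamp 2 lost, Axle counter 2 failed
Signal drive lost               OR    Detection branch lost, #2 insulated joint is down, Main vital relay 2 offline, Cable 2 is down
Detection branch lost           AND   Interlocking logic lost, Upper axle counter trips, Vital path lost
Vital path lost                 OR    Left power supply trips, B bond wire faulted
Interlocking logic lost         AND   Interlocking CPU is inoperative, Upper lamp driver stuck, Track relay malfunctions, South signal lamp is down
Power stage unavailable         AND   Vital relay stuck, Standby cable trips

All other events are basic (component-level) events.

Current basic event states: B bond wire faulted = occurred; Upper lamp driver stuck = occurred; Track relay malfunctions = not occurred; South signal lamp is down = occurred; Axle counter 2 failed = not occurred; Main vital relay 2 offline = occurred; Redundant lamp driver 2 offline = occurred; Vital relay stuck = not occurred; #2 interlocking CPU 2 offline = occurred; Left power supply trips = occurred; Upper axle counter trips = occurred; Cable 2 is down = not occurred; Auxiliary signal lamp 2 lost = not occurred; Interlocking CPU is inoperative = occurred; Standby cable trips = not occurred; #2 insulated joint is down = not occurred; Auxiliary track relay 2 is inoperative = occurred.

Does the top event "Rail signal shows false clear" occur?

Power stage unavailable [AND]: Vital relay stuck=not, Standby cable trips=not → not all inputs occur → does not occur.
Interlocking logic lost [AND]: Interlocking CPU is inoperative=occurs, Upper lamp driver stuck=occurs, Track relay malfunctions=not, South signal lamp is down=occurs → not all inputs occur → does not occur.
Vital path lost [OR]: Left power supply trips=occurs, B bond wire faulted=occurs → at least one input occurs → occurs.
Detection branch lost [AND]: Interlocking logic lost=not, Upper axle counter trips=occurs, Vital path lost=occurs → not all inputs occur → does not occur.
Signal drive lost [OR]: Detection branch lost=not, #2 insulated joint is down=not, Main vital relay 2 offline=occurs, Cable 2 is down=not → at least one input occurs → occurs.
Track circuit lost [OR]: Auxiliary track relay 2 is inoperative=occurs, Auxiliary signal lamp 2 lost=not, Axle counter 2 failed=not → at least one input occurs → occurs.
Power stage 2 down [AND]: Signal drive lost=occurs, #2 interlocking CPU 2 offline=occurs, Redundant lamp driver 2 offline=occurs, Track circuit lost=occurs → all inputs occur → occurs.
Rail signal shows false clear [OR]: Power stage unavailable=not, Power stage 2 down=occurs → at least one input occurs → occurs.

Yes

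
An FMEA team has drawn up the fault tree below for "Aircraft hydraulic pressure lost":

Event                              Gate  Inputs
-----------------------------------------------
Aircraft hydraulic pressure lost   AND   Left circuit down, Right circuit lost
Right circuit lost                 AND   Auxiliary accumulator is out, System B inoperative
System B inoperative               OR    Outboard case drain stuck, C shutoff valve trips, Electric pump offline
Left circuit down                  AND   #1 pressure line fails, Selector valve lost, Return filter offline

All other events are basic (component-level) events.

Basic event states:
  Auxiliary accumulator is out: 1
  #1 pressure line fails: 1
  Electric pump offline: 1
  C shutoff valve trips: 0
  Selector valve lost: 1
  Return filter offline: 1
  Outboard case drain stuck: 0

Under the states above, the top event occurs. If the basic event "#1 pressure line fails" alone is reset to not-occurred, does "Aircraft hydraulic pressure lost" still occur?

Counterfactual: set "#1 pressure line fails" to not occurred.
Left circuit down [AND]: #1 pressure line fails=not, Selector valve lost=occurs, Return filter offline=occurs → not all inputs occur → does not occur.
System B inoperative [OR]: Outboard case drain stuck=not, C shutoff valve trips=not, Electric pump offline=occurs → at least one input occurs → occurs.
Right circuit lost [AND]: Auxiliary accumulator is out=occurs, System B inoperative=occurs → all inputs occur → occurs.
Aircraft hydraulic pressure lost [AND]: Left circuit down=not, Right circuit lost=occurs → not all inputs occur → does not occur.

No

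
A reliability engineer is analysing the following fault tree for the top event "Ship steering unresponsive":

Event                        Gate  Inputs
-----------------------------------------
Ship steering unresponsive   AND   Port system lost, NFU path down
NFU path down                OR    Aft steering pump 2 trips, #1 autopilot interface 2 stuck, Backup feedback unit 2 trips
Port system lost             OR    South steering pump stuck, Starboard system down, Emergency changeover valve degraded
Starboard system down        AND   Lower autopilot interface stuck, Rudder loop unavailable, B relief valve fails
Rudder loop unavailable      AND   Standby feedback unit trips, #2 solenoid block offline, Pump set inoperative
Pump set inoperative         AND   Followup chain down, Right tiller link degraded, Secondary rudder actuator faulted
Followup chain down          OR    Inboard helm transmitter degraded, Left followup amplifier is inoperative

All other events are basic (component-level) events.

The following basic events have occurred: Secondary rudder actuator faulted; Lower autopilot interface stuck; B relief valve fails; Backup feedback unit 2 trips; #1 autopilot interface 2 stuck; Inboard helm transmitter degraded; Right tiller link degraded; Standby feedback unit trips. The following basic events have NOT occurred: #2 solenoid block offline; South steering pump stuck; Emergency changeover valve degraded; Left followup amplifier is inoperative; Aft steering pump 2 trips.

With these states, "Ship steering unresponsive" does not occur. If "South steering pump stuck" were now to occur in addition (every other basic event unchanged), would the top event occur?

Yes

Counterfactual: set "South steering pump stuck" to occurred.
Followup chain down [OR]: Inboard helm transmitter degraded=occurs, Left followup amplifier is inoperative=not → at least one input occurs → occurs.
Pump set inoperative [AND]: Followup chain down=occurs, Right tiller link degraded=occurs, Secondary rudder actuator faulted=occurs → all inputs occur → occurs.
Rudder loop unavailable [AND]: Standby feedback unit trips=occurs, #2 solenoid block offline=not, Pump set inoperative=occurs → not all inputs occur → does not occur.
Starboard system down [AND]: Lower autopilot interface stuck=occurs, Rudder loop unavailable=not, B relief valve fails=occurs → not all inputs occur → does not occur.
Port system lost [OR]: South steering pump stuck=occurs, Starboard system down=not, Emergency changeover valve degraded=not → at least one input occurs → occurs.
NFU path down [OR]: Aft steering pump 2 trips=not, #1 autopilot interface 2 stuck=occurs, Backup feedback unit 2 trips=occurs → at least one input occurs → occurs.
Ship steering unresponsive [AND]: Port system lost=occurs, NFU path down=occurs → all inputs occur → occurs.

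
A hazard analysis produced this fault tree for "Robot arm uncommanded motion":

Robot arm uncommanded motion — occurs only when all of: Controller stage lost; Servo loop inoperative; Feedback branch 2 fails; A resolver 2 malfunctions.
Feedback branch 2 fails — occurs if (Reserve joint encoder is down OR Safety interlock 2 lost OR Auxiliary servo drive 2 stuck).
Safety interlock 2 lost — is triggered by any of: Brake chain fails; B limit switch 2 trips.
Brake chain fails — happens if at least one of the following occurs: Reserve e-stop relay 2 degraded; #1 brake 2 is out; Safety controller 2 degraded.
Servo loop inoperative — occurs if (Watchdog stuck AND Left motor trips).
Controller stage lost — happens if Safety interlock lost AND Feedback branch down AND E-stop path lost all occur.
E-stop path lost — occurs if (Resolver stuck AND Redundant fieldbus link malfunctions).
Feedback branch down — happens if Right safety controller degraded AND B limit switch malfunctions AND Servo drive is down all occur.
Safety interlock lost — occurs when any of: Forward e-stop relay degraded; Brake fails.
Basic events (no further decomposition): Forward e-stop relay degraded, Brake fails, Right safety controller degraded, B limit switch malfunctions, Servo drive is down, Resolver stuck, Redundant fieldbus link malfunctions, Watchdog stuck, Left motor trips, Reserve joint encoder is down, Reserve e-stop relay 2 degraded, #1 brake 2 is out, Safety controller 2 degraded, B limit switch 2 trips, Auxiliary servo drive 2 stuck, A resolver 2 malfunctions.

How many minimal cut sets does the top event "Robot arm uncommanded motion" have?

Safety interlock lost [OR]: union of children's cut sets → 2 cut set(s).
Feedback branch down [AND]: one cut set from each child combined → 1 × 1 × 1 = 1 cut set(s).
E-stop path lost [AND]: one cut set from each child combined → 1 × 1 = 1 cut set(s).
Controller stage lost [AND]: one cut set from each child combined → 2 × 1 × 1 = 2 cut set(s).
Servo loop inoperative [AND]: one cut set from each child combined → 1 × 1 = 1 cut set(s).
Brake chain fails [OR]: union of children's cut sets → 3 cut set(s).
Safety interlock 2 lost [OR]: union of children's cut sets → 4 cut set(s).
Feedback branch 2 fails [OR]: union of children's cut sets → 6 cut set(s).
Robot arm uncommanded motion [AND]: one cut set from each child combined → 2 × 1 × 6 × 1 = 12 cut set(s).

12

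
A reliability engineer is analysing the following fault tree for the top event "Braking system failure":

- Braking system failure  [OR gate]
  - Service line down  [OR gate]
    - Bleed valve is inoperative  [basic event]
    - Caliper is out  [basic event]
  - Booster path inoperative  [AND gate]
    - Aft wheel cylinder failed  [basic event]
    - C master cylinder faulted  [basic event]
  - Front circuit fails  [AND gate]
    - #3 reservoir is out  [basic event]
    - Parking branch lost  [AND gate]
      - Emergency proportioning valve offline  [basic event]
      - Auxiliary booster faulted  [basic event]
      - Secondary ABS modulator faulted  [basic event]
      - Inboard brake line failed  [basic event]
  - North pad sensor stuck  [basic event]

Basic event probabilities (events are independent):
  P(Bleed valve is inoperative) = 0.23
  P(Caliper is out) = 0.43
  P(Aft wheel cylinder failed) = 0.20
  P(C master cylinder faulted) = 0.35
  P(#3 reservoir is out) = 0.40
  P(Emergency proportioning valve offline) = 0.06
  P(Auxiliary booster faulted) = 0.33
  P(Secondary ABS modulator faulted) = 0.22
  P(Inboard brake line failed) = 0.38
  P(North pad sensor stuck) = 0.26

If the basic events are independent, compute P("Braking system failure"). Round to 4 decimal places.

P(Service line down) [OR] = 1 − (1−0.23) × (1−0.43) = 0.561100
P(Booster path inoperative) [AND] = 0.20 × 0.35 = 0.070000
P(Parking branch lost) [AND] = 0.06 × 0.33 × 0.22 × 0.38 = 0.001655
P(Front circuit fails) [AND] = 0.40 × 0.001655 = 0.000662
P(Braking system failure) [OR] = 1 − (1−0.561100) × (1−0.070000) × (1−0.000662) × (1−0.26) = 0.698149
Rounded to 4 decimal places: P(Braking system failure) ≈ 0.6981.

0.6981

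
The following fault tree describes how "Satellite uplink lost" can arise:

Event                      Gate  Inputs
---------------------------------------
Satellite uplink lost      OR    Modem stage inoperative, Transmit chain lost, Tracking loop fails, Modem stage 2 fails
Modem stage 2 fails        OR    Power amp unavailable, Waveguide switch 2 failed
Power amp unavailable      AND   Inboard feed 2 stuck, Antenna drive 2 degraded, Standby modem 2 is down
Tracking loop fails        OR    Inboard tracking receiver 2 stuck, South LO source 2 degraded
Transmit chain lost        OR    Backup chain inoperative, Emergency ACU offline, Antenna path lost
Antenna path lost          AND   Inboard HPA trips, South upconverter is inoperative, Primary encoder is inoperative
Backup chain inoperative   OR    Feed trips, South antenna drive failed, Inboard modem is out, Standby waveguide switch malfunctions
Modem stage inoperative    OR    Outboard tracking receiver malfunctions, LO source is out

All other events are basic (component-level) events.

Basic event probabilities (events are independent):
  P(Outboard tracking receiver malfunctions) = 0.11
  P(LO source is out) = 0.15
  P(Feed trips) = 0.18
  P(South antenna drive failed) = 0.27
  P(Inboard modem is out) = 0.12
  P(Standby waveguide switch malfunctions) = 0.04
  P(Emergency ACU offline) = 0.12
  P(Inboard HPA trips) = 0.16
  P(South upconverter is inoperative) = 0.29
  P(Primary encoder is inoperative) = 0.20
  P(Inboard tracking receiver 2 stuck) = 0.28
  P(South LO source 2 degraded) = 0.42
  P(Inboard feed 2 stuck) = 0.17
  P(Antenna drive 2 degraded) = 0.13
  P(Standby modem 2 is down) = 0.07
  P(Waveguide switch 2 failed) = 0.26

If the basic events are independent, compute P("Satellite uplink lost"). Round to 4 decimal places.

P(Modem stage inoperative) [OR] = 1 − (1−0.11) × (1−0.15) = 0.243500
P(Backup chain inoperative) [OR] = 1 − (1−0.18) × (1−0.27) × (1−0.12) × (1−0.04) = 0.494303
P(Antenna path lost) [AND] = 0.16 × 0.29 × 0.20 = 0.009280
P(Transmit chain lost) [OR] = 1 − (1−0.494303) × (1−0.12) × (1−0.009280) = 0.559116
P(Tracking loop fails) [OR] = 1 − (1−0.28) × (1−0.42) = 0.582400
P(Power amp unavailable) [AND] = 0.17 × 0.13 × 0.07 = 0.001547
P(Modem stage 2 fails) [OR] = 1 − (1−0.001547) × (1−0.26) = 0.261145
P(Satellite uplink lost) [OR] = 1 − (1−0.243500) × (1−0.559116) × (1−0.582400) × (1−0.261145) = 0.897091
Rounded to 4 decimal places: P(Satellite uplink lost) ≈ 0.8971.

0.8971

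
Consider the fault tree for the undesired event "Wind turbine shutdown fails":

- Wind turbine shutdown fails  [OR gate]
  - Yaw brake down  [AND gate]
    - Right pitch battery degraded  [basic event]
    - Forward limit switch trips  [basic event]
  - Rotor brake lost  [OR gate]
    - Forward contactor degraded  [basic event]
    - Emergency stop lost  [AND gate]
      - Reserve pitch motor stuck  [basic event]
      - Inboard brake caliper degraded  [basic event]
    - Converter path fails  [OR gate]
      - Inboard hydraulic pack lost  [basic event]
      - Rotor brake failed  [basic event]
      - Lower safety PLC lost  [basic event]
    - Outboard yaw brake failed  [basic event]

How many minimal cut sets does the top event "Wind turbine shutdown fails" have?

Yaw brake down [AND]: one cut set from each child combined → 1 × 1 = 1 cut set(s).
Emergency stop lost [AND]: one cut set from each child combined → 1 × 1 = 1 cut set(s).
Converter path fails [OR]: union of children's cut sets → 3 cut set(s).
Rotor brake lost [OR]: union of children's cut sets → 6 cut set(s).
Wind turbine shutdown fails [OR]: union of children's cut sets → 7 cut set(s).
Minimal cut sets: {Forward limit switch trips, Right pitch battery degraded}; {Forward contactor degraded}; {Inboard brake caliper degraded, Reserve pitch motor stuck}; {Inboard hydraulic pack lost}; {Rotor brake failed}; {Lower safety PLC lost}; {Outboard yaw brake failed}.

7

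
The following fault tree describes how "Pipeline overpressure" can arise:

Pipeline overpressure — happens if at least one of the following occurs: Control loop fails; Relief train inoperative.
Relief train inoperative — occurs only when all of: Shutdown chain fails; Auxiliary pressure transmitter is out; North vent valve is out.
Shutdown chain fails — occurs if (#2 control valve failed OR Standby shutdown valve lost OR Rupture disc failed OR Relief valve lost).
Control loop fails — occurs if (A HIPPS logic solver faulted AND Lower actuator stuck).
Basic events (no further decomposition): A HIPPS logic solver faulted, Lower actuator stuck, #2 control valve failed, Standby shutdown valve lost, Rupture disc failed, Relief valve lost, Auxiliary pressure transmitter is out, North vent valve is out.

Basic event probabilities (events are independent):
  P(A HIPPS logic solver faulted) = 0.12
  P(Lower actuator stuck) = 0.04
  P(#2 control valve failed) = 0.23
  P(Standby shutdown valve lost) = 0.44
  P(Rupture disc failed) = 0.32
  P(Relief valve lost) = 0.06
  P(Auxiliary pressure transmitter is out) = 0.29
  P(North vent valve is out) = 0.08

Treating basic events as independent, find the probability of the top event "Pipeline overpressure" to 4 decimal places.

0.0215

P(Control loop fails) [AND] = 0.12 × 0.04 = 0.004800
P(Shutdown chain fails) [OR] = 1 − (1−0.23) × (1−0.44) × (1−0.32) × (1−0.06) = 0.724377
P(Relief train inoperative) [AND] = 0.724377 × 0.29 × 0.08 = 0.016806
P(Pipeline overpressure) [OR] = 1 − (1−0.004800) × (1−0.016806) = 0.021525
Rounded to 4 decimal places: P(Pipeline overpressure) ≈ 0.0215.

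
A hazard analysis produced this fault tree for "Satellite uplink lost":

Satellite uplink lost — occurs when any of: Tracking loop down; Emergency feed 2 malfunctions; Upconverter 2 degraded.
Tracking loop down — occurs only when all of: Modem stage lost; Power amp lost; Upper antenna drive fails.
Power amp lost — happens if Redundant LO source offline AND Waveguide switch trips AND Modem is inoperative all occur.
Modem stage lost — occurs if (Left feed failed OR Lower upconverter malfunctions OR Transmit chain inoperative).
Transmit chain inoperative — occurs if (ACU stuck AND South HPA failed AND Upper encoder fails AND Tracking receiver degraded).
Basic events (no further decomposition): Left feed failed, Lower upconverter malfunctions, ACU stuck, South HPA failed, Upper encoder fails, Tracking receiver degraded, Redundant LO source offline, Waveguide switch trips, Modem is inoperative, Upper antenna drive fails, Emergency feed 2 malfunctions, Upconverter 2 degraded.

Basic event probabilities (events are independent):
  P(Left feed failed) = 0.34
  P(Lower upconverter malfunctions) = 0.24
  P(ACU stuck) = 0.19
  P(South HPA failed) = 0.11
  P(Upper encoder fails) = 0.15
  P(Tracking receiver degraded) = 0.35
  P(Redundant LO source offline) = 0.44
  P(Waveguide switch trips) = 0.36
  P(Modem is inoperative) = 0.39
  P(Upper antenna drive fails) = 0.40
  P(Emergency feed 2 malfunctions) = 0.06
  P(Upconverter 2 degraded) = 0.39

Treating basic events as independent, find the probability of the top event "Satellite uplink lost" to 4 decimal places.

0.4337

P(Transmit chain inoperative) [AND] = 0.19 × 0.11 × 0.15 × 0.35 = 0.001097
P(Modem stage lost) [OR] = 1 − (1−0.34) × (1−0.24) × (1−0.001097) = 0.498950
P(Power amp lost) [AND] = 0.44 × 0.36 × 0.39 = 0.061776
P(Tracking loop down) [AND] = 0.498950 × 0.061776 × 0.40 = 0.012329
P(Satellite uplink lost) [OR] = 1 − (1−0.012329) × (1−0.06) × (1−0.39) = 0.433669
Rounded to 4 decimal places: P(Satellite uplink lost) ≈ 0.4337.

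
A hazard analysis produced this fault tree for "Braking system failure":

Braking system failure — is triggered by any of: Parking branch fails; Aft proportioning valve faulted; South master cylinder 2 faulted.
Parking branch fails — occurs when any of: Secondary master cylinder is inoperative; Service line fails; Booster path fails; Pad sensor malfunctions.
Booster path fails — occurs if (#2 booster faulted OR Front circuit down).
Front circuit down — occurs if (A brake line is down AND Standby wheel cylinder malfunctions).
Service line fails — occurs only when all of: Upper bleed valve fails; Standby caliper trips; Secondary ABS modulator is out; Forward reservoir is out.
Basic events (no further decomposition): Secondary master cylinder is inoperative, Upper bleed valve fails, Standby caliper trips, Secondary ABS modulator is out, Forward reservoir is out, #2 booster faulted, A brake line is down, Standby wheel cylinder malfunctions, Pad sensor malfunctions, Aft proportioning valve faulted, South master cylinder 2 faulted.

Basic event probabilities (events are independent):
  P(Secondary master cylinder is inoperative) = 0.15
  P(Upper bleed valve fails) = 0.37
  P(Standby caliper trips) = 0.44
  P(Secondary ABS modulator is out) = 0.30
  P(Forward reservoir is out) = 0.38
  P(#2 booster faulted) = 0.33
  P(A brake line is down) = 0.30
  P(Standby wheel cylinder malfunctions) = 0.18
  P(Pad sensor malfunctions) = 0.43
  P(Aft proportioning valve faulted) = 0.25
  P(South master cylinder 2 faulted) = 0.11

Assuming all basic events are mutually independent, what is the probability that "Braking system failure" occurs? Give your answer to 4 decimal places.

P(Service line fails) [AND] = 0.37 × 0.44 × 0.30 × 0.38 = 0.018559
P(Front circuit down) [AND] = 0.30 × 0.18 = 0.054000
P(Booster path fails) [OR] = 1 − (1−0.33) × (1−0.054000) = 0.366180
P(Parking branch fails) [OR] = 1 − (1−0.15) × (1−0.018559) × (1−0.366180) × (1−0.43) = 0.698613
P(Braking system failure) [OR] = 1 − (1−0.698613) × (1−0.25) × (1−0.11) = 0.798824
Rounded to 4 decimal places: P(Braking system failure) ≈ 0.7988.

0.7988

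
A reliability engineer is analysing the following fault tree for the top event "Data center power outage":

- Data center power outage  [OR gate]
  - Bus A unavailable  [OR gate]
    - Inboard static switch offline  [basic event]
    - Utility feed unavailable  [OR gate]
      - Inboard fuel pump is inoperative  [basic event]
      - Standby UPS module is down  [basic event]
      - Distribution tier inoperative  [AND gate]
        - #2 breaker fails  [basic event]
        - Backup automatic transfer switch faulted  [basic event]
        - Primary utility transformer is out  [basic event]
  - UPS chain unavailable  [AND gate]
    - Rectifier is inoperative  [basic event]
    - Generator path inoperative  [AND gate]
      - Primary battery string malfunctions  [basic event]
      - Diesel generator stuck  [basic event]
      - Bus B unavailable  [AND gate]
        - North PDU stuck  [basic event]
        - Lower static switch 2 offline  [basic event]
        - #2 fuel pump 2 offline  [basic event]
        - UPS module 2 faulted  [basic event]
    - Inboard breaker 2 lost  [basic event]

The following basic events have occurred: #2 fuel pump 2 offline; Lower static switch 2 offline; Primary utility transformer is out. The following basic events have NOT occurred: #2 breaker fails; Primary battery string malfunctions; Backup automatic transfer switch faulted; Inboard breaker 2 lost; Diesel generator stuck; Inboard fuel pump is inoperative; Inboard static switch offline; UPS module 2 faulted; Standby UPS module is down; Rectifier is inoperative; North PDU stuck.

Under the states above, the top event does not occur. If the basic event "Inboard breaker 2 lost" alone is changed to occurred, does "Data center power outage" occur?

Counterfactual: set "Inboard breaker 2 lost" to occurred.
Distribution tier inoperative [AND]: #2 breaker fails=not, Backup automatic transfer switch faulted=not, Primary utility transformer is out=occurs → not all inputs occur → does not occur.
Utility feed unavailable [OR]: Inboard fuel pump is inoperative=not, Standby UPS module is down=not, Distribution tier inoperative=not → no input occurs → does not occur.
Bus A unavailable [OR]: Inboard static switch offline=not, Utility feed unavailable=not → no input occurs → does not occur.
Bus B unavailable [AND]: North PDU stuck=not, Lower static switch 2 offline=occurs, #2 fuel pump 2 offline=occurs, UPS module 2 faulted=not → not all inputs occur → does not occur.
Generator path inoperative [AND]: Primary battery string malfunctions=not, Diesel generator stuck=not, Bus B unavailable=not → not all inputs occur → does not occur.
UPS chain unavailable [AND]: Rectifier is inoperative=not, Generator path inoperative=not, Inboard breaker 2 lost=occurs → not all inputs occur → does not occur.
Data center power outage [OR]: Bus A unavailable=not, UPS chain unavailable=not → no input occurs → does not occur.

No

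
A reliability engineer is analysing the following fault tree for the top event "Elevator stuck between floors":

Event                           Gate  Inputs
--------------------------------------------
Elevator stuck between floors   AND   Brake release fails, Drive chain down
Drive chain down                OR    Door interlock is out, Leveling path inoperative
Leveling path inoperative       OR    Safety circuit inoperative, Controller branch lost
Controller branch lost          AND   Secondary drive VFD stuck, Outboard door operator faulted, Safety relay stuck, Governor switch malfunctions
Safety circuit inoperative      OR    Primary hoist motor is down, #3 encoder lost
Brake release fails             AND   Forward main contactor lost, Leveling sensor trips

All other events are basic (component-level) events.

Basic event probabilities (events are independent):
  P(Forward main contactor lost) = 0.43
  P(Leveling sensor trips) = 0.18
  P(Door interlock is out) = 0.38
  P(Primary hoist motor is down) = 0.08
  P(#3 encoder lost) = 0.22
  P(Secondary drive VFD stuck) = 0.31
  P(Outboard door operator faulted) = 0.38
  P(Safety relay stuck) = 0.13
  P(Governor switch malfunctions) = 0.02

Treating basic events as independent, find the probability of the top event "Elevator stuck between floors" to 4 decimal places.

P(Brake release fails) [AND] = 0.43 × 0.18 = 0.077400
P(Safety circuit inoperative) [OR] = 1 − (1−0.08) × (1−0.22) = 0.282400
P(Controller branch lost) [AND] = 0.31 × 0.38 × 0.13 × 0.02 = 0.000306
P(Leveling path inoperative) [OR] = 1 − (1−0.282400) × (1−0.000306) = 0.282620
P(Drive chain down) [OR] = 1 − (1−0.38) × (1−0.282620) = 0.555224
P(Elevator stuck between floors) [AND] = 0.077400 × 0.555224 = 0.042974
Rounded to 4 decimal places: P(Elevator stuck between floors) ≈ 0.0430.

0.0430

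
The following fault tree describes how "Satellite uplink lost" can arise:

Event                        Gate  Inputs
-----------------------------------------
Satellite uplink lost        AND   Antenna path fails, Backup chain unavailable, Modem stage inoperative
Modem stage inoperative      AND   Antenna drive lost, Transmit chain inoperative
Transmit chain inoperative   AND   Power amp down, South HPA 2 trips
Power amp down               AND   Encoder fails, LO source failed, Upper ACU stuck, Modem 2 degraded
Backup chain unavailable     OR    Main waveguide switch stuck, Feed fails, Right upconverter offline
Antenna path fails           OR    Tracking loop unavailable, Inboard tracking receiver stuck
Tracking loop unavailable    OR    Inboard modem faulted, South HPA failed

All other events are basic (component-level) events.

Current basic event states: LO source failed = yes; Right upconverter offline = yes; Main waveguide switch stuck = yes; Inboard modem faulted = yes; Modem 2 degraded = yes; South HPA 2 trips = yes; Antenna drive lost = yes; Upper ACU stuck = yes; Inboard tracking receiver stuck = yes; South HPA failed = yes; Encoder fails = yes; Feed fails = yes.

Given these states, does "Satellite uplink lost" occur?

Yes

Tracking loop unavailable [OR]: Inboard modem faulted=occurs, South HPA failed=occurs → at least one input occurs → occurs.
Antenna path fails [OR]: Tracking loop unavailable=occurs, Inboard tracking receiver stuck=occurs → at least one input occurs → occurs.
Backup chain unavailable [OR]: Main waveguide switch stuck=occurs, Feed fails=occurs, Right upconverter offline=occurs → at least one input occurs → occurs.
Power amp down [AND]: Encoder fails=occurs, LO source failed=occurs, Upper ACU stuck=occurs, Modem 2 degraded=occurs → all inputs occur → occurs.
Transmit chain inoperative [AND]: Power amp down=occurs, South HPA 2 trips=occurs → all inputs occur → occurs.
Modem stage inoperative [AND]: Antenna drive lost=occurs, Transmit chain inoperative=occurs → all inputs occur → occurs.
Satellite uplink lost [AND]: Antenna path fails=occurs, Backup chain unavailable=occurs, Modem stage inoperative=occurs → all inputs occur → occurs.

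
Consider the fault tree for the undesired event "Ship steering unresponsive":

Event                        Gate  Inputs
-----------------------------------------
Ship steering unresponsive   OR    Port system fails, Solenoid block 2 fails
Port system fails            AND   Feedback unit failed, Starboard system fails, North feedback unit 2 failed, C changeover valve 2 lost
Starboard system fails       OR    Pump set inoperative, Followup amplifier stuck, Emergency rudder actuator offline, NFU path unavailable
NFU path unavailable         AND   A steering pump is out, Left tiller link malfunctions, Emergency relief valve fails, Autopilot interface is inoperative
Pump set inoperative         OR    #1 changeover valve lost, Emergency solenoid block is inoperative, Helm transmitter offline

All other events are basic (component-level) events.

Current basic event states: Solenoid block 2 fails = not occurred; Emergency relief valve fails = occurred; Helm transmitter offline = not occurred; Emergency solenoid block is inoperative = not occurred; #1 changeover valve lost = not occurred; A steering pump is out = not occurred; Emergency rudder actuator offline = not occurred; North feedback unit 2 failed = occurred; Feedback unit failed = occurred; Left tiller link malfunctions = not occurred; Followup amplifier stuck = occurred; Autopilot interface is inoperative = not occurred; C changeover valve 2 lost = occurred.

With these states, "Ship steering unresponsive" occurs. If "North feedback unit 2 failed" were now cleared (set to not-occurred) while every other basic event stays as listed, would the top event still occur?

Counterfactual: set "North feedback unit 2 failed" to not occurred.
Pump set inoperative [OR]: #1 changeover valve lost=not, Emergency solenoid block is inoperative=not, Helm transmitter offline=not → no input occurs → does not occur.
NFU path unavailable [AND]: A steering pump is out=not, Left tiller link malfunctions=not, Emergency relief valve fails=occurs, Autopilot interface is inoperative=not → not all inputs occur → does not occur.
Starboard system fails [OR]: Pump set inoperative=not, Followup amplifier stuck=occurs, Emergency rudder actuator offline=not, NFU path unavailable=not → at least one input occurs → occurs.
Port system fails [AND]: Feedback unit failed=occurs, Starboard system fails=occurs, North feedback unit 2 failed=not, C changeover valve 2 lost=occurs → not all inputs occur → does not occur.
Ship steering unresponsive [OR]: Port system fails=not, Solenoid block 2 fails=not → no input occurs → does not occur.

No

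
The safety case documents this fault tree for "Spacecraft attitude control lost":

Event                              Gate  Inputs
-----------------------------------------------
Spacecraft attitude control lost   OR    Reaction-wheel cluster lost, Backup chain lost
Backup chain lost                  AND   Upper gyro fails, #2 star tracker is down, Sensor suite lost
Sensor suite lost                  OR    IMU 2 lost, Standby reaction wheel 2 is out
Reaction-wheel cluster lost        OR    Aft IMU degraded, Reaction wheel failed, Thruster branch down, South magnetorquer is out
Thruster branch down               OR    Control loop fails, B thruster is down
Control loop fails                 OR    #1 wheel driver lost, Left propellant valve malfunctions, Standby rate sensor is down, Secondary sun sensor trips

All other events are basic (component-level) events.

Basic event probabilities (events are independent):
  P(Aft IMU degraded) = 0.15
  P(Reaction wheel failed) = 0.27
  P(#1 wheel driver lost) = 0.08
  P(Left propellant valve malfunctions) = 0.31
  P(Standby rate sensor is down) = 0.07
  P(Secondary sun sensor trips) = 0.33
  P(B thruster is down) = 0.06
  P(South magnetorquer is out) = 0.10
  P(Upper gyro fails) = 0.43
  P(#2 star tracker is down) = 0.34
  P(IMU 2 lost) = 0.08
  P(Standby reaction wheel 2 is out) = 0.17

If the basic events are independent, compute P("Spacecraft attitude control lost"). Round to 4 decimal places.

0.7995

P(Control loop fails) [OR] = 1 − (1−0.08) × (1−0.31) × (1−0.07) × (1−0.33) = 0.604456
P(Thruster branch down) [OR] = 1 − (1−0.604456) × (1−0.06) = 0.628189
P(Reaction-wheel cluster lost) [OR] = 1 − (1−0.15) × (1−0.27) × (1−0.628189) × (1−0.10) = 0.792362
P(Sensor suite lost) [OR] = 1 − (1−0.08) × (1−0.17) = 0.236400
P(Backup chain lost) [AND] = 0.43 × 0.34 × 0.236400 = 0.034562
P(Spacecraft attitude control lost) [OR] = 1 − (1−0.792362) × (1−0.034562) = 0.799538
Rounded to 4 decimal places: P(Spacecraft attitude control lost) ≈ 0.7995.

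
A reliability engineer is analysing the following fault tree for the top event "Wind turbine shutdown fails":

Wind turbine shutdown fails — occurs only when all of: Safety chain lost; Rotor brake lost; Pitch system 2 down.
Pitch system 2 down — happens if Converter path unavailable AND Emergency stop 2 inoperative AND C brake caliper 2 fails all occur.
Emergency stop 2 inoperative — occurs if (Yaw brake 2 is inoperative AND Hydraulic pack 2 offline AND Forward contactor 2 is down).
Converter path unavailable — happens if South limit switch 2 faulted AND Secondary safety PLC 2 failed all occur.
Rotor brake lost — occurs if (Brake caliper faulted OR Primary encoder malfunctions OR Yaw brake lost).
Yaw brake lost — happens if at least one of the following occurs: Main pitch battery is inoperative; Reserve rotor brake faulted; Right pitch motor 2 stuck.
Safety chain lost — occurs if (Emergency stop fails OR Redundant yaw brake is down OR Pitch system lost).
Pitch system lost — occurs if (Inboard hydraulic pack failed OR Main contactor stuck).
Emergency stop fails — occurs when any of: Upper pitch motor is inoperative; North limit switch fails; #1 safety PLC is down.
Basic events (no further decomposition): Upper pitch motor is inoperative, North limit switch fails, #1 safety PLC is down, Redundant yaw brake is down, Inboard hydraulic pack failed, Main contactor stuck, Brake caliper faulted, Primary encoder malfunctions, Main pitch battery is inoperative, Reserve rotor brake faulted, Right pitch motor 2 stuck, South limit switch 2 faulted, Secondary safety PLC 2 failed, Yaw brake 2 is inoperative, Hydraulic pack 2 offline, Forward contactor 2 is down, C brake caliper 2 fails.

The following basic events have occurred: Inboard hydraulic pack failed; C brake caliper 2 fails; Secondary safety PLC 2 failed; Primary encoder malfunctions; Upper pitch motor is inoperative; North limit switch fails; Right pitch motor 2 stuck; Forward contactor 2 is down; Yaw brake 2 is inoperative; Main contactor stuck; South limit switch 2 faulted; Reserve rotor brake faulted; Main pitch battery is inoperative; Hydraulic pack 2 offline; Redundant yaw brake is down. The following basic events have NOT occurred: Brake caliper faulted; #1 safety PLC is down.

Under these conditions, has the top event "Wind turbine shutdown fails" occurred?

Emergency stop fails [OR]: Upper pitch motor is inoperative=occurs, North limit switch fails=occurs, #1 safety PLC is down=not → at least one input occurs → occurs.
Pitch system lost [OR]: Inboard hydraulic pack failed=occurs, Main contactor stuck=occurs → at least one input occurs → occurs.
Safety chain lost [OR]: Emergency stop fails=occurs, Redundant yaw brake is down=occurs, Pitch system lost=occurs → at least one input occurs → occurs.
Yaw brake lost [OR]: Main pitch battery is inoperative=occurs, Reserve rotor brake faulted=occurs, Right pitch motor 2 stuck=occurs → at least one input occurs → occurs.
Rotor brake lost [OR]: Brake caliper faulted=not, Primary encoder malfunctions=occurs, Yaw brake lost=occurs → at least one input occurs → occurs.
Converter path unavailable [AND]: South limit switch 2 faulted=occurs, Secondary safety PLC 2 failed=occurs → all inputs occur → occurs.
Emergency stop 2 inoperative [AND]: Yaw brake 2 is inoperative=occurs, Hydraulic pack 2 offline=occurs, Forward contactor 2 is down=occurs → all inputs occur → occurs.
Pitch system 2 down [AND]: Converter path unavailable=occurs, Emergency stop 2 inoperative=occurs, C brake caliper 2 fails=occurs → all inputs occur → occurs.
Wind turbine shutdown fails [AND]: Safety chain lost=occurs, Rotor brake lost=occurs, Pitch system 2 down=occurs → all inputs occur → occurs.

Yes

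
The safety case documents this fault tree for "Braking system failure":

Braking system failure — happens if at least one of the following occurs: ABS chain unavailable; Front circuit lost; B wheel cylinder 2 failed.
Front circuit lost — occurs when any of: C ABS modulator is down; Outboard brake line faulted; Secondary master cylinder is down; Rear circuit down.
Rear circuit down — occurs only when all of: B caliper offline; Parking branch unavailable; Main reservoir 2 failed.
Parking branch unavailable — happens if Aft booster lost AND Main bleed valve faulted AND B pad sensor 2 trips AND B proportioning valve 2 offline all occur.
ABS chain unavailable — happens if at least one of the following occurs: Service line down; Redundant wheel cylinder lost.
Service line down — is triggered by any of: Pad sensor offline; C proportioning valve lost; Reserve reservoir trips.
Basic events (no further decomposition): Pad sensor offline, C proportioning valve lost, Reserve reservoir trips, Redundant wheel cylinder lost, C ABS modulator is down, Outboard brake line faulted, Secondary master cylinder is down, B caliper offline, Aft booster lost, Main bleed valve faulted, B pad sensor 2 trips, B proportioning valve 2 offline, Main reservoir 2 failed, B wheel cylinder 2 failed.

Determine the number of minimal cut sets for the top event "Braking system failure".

Service line down [OR]: union of children's cut sets → 3 cut set(s).
ABS chain unavailable [OR]: union of children's cut sets → 4 cut set(s).
Parking branch unavailable [AND]: one cut set from each child combined → 1 × 1 × 1 × 1 = 1 cut set(s).
Rear circuit down [AND]: one cut set from each child combined → 1 × 1 × 1 = 1 cut set(s).
Front circuit lost [OR]: union of children's cut sets → 4 cut set(s).
Braking system failure [OR]: union of children's cut sets → 9 cut set(s).
Minimal cut sets: {Pad sensor offline}; {C proportioning valve lost}; {Reserve reservoir trips}; {Redundant wheel cylinder lost}; {C ABS modulator is down}; {Outboard brake line faulted}; {Secondary master cylinder is down}; {Aft booster lost, B caliper offline, B pad sensor 2 trips, B proportioning valve 2 offline, Main bleed valve faulted, Main reservoir 2 failed}; {B wheel cylinder 2 failed}.

9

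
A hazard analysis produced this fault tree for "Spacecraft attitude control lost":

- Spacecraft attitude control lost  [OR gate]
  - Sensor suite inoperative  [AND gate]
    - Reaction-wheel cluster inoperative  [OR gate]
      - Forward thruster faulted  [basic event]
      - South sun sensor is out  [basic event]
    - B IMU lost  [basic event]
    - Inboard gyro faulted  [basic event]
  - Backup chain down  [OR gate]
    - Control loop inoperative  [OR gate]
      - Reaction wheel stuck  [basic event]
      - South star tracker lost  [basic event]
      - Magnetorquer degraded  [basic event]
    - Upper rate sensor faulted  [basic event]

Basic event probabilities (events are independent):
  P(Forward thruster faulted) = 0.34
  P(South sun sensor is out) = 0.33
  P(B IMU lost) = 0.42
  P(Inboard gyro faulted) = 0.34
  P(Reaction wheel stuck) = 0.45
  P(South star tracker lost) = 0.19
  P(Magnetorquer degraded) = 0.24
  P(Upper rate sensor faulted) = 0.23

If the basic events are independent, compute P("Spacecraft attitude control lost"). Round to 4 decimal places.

0.7601

P(Reaction-wheel cluster inoperative) [OR] = 1 − (1−0.34) × (1−0.33) = 0.557800
P(Sensor suite inoperative) [AND] = 0.557800 × 0.42 × 0.34 = 0.079654
P(Control loop inoperative) [OR] = 1 − (1−0.45) × (1−0.19) × (1−0.24) = 0.661420
P(Backup chain down) [OR] = 1 − (1−0.661420) × (1−0.23) = 0.739293
P(Spacecraft attitude control lost) [OR] = 1 − (1−0.079654) × (1−0.739293) = 0.760059
Rounded to 4 decimal places: P(Spacecraft attitude control lost) ≈ 0.7601.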